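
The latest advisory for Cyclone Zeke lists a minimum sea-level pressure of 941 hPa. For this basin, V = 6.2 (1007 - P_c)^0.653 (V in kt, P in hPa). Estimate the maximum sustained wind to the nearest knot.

96 kt

ΔP = 1007 − 941 = 66 hPa.
66^0.653 ≈ 15.423.
V ≈ 6.2 × 15.423 ≈ 95.6 kt.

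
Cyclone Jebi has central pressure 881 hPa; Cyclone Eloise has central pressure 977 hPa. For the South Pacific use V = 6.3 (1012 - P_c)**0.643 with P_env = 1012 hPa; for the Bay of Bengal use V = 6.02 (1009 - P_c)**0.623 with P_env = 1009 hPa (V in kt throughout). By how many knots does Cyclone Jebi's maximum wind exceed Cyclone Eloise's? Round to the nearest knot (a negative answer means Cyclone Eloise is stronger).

Cyclone Jebi: ΔP = 131; V ≈ 6.3 × 131^0.643 ≈ 144.79 kt.
Cyclone Eloise: ΔP = 32; V ≈ 6.02 × 32^0.623 ≈ 52.16 kt.
Difference ≈ 144.79 − 52.16 = 92.63 → 93 kt.

93 kt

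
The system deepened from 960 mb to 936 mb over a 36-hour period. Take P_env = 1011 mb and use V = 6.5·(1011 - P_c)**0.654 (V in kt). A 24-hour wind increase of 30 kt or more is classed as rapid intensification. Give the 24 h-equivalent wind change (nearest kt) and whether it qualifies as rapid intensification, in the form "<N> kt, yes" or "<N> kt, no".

V₁: ΔP = 51, V ≈ 6.5 × 51^0.654 ≈ 85.05 kt.
V₂: ΔP = 75, V ≈ 6.5 × 75^0.654 ≈ 109.45 kt.
ΔV over 36 h = 24.40 kt → 24 h equivalent = 24.40 × 24/36 ≈ 16.27 kt.
16 kt < 30 kt ⇒ not rapid intensification.

16 kt, no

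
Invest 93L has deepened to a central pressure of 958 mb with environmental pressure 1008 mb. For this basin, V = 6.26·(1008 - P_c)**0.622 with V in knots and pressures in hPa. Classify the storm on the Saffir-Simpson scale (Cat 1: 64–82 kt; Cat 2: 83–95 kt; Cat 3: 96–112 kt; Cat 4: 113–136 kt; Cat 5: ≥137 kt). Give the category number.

ΔP = 1008 − 958 = 50 mb.
V ≈ 6.26 × 50^0.622 = 6.26 × 11.40 ≈ 71 kt.
71 kt falls in the Category 1 band.

1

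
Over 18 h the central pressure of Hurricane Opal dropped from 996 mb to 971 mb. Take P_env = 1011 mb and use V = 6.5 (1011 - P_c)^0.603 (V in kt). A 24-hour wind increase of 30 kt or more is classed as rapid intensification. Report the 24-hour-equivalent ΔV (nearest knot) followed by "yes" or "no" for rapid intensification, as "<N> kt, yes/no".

36 kt, yes

V₁: ΔP = 15, V ≈ 6.5 × 15^0.603 ≈ 33.27 kt.
V₂: ΔP = 40, V ≈ 6.5 × 40^0.603 ≈ 60.11 kt.
ΔV over 18 h = 26.84 kt → 24 h equivalent = 26.84 × 24/18 ≈ 35.79 kt.
36 kt ≥ 30 kt ⇒ rapid intensification.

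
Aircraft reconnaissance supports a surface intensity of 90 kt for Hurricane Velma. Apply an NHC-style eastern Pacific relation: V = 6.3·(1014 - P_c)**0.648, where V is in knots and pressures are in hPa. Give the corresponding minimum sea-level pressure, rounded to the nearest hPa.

ΔP = (V / 6.3)^(1/0.648) = (90/6.3)^1.543.
90/6.3 = 14.286; 14.286^1.543 ≈ 60.57 hPa.
P_c = 1014 − 60.57 = 953.43 ≈ 953 hPa.

953 hPa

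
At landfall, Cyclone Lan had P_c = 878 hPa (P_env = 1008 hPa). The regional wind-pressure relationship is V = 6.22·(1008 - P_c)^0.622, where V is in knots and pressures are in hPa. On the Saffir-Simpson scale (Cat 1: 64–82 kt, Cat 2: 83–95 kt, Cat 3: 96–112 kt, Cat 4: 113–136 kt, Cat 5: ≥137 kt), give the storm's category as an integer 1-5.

4

ΔP = 1008 − 878 = 130 hPa.
V ≈ 6.22 × 130^0.622 = 6.22 × 20.65 ≈ 128 kt.
128 kt falls in the Category 4 band.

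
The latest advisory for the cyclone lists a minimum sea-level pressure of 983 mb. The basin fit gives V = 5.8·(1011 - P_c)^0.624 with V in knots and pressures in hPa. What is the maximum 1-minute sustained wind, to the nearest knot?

ΔP = 1011 − 983 = 28 mb.
28^0.624 ≈ 7.999.
V ≈ 5.8 × 7.999 ≈ 46.4 kt.

46 kt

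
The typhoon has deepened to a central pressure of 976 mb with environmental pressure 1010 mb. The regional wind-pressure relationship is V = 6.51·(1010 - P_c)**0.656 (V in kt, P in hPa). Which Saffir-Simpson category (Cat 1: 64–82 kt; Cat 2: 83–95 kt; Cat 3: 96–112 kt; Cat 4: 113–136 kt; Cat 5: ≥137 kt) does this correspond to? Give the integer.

1

ΔP = 1010 − 976 = 34 mb.
V ≈ 6.51 × 34^0.656 = 6.51 × 10.11 ≈ 66 kt.
66 kt falls in the Category 1 band.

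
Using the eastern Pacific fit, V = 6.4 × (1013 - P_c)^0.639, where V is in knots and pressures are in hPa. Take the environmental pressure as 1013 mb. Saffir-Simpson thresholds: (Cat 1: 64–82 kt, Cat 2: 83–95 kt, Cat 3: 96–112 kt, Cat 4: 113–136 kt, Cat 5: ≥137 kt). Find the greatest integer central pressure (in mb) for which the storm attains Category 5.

892 mb

Category 5 begins at V = 137 kt.
Required ΔP = (137/6.4)^(1/0.639) = 21.406^1.565 ≈ 120.84 mb.
P_c ≤ 1013 − 120.84 = 892.16, so the highest integer P_c is 892 mb.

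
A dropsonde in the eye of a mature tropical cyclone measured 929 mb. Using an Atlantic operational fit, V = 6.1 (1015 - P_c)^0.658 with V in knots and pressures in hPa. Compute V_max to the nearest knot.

ΔP = 1015 − 929 = 86 mb.
86^0.658 ≈ 18.746.
V ≈ 6.1 × 18.746 ≈ 114.3 kt.

114 kt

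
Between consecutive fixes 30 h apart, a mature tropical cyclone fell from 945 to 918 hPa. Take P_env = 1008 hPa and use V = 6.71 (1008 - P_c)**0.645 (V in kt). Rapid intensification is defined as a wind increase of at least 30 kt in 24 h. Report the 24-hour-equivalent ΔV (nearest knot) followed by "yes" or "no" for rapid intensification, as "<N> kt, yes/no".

V₁: ΔP = 63, V ≈ 6.71 × 63^0.645 ≈ 97.12 kt.
V₂: ΔP = 90, V ≈ 6.71 × 90^0.645 ≈ 122.24 kt.
ΔV over 30 h = 25.12 kt → 24 h equivalent = 25.12 × 24/30 ≈ 20.10 kt.
20 kt < 30 kt ⇒ not rapid intensification.

20 kt, no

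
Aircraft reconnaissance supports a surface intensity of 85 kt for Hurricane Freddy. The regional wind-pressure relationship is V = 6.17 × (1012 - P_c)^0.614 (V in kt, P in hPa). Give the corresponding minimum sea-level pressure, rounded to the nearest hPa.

ΔP = (V / 6.17)^(1/0.614) = (85/6.17)^1.629.
85/6.17 = 13.776; 13.776^1.629 ≈ 71.66 hPa.
P_c = 1012 − 71.66 = 940.34 ≈ 940 hPa.

940 hPa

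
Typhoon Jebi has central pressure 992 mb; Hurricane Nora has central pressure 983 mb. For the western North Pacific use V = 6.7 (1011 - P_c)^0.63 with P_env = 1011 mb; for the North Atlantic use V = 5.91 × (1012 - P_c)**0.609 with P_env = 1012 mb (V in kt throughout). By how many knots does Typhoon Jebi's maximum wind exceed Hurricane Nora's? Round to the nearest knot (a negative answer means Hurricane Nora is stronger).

-3 kt

Typhoon Jebi: ΔP = 19; V ≈ 6.7 × 19^0.63 ≈ 42.82 kt.
Hurricane Nora: ΔP = 29; V ≈ 5.91 × 29^0.609 ≈ 45.94 kt.
Difference ≈ 42.82 − 45.94 = -3.12 → -3 kt.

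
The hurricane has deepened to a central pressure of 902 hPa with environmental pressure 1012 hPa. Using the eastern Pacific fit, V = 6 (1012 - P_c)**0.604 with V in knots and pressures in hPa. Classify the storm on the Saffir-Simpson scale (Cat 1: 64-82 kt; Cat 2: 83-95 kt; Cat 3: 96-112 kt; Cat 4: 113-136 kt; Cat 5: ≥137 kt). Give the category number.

3

ΔP = 1012 − 902 = 110 hPa.
V ≈ 6 × 110^0.604 = 6 × 17.10 ≈ 103 kt.
103 kt falls in the Category 3 band.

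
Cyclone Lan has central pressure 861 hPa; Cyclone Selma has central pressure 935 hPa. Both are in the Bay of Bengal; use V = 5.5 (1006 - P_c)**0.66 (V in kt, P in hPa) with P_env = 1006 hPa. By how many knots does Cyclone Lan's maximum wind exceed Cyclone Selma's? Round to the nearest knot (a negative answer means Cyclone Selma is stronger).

55 kt

Cyclone Lan: ΔP = 145; V ≈ 5.5 × 145^0.66 ≈ 146.85 kt.
Cyclone Selma: ΔP = 71; V ≈ 5.5 × 71^0.66 ≈ 91.66 kt.
Difference ≈ 146.85 − 91.66 = 55.19 → 55 kt.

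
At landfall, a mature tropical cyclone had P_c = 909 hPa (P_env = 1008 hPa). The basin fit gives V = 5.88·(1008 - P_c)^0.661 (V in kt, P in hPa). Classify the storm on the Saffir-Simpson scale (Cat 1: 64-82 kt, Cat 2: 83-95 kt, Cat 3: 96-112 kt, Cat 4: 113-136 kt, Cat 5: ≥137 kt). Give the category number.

4

ΔP = 1008 − 909 = 99 hPa.
V ≈ 5.88 × 99^0.661 = 5.88 × 20.85 ≈ 123 kt.
123 kt falls in the Category 4 band.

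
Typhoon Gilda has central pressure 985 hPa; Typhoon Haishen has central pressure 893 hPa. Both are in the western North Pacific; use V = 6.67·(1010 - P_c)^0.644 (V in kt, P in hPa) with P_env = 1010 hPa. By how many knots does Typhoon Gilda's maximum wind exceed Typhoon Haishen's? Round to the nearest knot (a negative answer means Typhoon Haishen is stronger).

Typhoon Gilda: ΔP = 25; V ≈ 6.67 × 25^0.644 ≈ 53.02 kt.
Typhoon Haishen: ΔP = 117; V ≈ 6.67 × 117^0.644 ≈ 143.23 kt.
Difference ≈ 53.02 − 143.23 = -90.21 → -90 kt.

-90 kt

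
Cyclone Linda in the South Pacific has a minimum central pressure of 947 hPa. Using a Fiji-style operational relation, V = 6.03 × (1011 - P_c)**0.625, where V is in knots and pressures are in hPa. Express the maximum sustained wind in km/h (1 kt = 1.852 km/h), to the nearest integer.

150 km/h

ΔP = 1011 − 947 = 64 hPa.
V ≈ 6.03 × 64^0.625 = 6.03 × 13.454 ≈ 81.130 kt.
81.130 × 1.852 ≈ 150.25 km/h → 150 km/h.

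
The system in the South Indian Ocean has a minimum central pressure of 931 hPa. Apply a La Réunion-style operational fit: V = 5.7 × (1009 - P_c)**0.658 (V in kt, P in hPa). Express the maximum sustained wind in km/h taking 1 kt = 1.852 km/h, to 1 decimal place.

185.6 km/h

ΔP = 1009 − 931 = 78 hPa.
V ≈ 5.7 × 78^0.658 = 5.7 × 17.579 ≈ 100.201 kt.
100.201 × 1.852 ≈ 185.57 km/h → 185.6 km/h.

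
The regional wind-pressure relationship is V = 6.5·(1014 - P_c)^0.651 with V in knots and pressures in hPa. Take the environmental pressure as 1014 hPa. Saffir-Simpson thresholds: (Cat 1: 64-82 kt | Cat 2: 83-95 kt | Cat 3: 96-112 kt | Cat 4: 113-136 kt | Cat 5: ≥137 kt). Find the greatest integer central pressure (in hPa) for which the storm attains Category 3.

951 hPa

Category 3 begins at V = 96 kt.
Required ΔP = (96/6.5)^(1/0.651) = 14.769^1.536 ≈ 62.55 hPa.
P_c ≤ 1014 − 62.55 = 951.45, so the highest integer P_c is 951 hPa.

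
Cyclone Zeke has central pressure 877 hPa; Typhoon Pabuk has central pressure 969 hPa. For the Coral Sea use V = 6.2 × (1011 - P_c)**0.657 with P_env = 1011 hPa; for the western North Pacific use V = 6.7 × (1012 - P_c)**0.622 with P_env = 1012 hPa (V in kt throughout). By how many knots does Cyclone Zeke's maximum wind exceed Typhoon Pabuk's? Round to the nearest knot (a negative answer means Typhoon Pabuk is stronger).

85 kt

Cyclone Zeke: ΔP = 134; V ≈ 6.2 × 134^0.657 ≈ 154.85 kt.
Typhoon Pabuk: ΔP = 43; V ≈ 6.7 × 43^0.622 ≈ 69.52 kt.
Difference ≈ 154.85 − 69.52 = 85.33 → 85 kt.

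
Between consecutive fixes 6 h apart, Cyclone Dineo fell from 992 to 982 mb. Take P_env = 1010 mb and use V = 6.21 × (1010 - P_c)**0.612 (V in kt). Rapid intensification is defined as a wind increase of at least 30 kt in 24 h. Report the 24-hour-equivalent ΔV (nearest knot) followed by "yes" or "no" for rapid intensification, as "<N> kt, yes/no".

45 kt, yes

V₁: ΔP = 18, V ≈ 6.21 × 18^0.612 ≈ 36.42 kt.
V₂: ΔP = 28, V ≈ 6.21 × 28^0.612 ≈ 47.73 kt.
ΔV over 6 h = 11.31 kt → 24 h equivalent = 11.31 × 24/6 ≈ 45.24 kt.
45 kt ≥ 30 kt ⇒ rapid intensification.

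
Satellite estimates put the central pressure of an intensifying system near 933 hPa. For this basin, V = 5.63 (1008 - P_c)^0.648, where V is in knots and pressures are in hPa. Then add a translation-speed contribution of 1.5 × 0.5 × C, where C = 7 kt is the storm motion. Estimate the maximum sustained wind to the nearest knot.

98 kt

ΔP = 1008 − 933 = 75 hPa.
75^0.648 ≈ 16.407.
V ≈ 5.63 × 16.407 ≈ 92.4 kt.
Translation term: 1.5 × 0.5 × 7 = 5.25 kt.
Corrected V ≈ 97.65 kt → 98 kt.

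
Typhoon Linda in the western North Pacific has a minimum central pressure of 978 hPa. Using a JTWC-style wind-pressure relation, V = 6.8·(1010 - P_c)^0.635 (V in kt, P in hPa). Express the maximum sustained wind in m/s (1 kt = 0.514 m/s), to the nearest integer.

32 m/s

ΔP = 1010 − 978 = 32 hPa.
V ≈ 6.8 × 32^0.635 = 6.8 × 9.032 ≈ 61.416 kt.
61.416 × 0.514 ≈ 31.57 m/s → 32 m/s.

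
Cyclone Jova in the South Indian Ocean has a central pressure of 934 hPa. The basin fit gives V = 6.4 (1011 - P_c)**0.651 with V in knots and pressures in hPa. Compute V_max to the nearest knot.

ΔP = 1011 − 934 = 77 hPa.
77^0.651 ≈ 16.909.
V ≈ 6.4 × 16.909 ≈ 108.2 kt.

108 kt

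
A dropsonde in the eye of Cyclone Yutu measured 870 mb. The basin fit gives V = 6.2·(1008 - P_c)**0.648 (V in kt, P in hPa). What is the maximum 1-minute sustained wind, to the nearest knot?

151 kt

ΔP = 1008 − 870 = 138 mb.
138^0.648 ≈ 24.358.
V ≈ 6.2 × 24.358 ≈ 151.0 kt.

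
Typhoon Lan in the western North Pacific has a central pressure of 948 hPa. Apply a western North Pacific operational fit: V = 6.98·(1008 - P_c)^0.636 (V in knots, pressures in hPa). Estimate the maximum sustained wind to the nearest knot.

94 kt

ΔP = 1008 − 948 = 60 hPa.
60^0.636 ≈ 13.518.
V ≈ 6.98 × 13.518 ≈ 94.4 kt.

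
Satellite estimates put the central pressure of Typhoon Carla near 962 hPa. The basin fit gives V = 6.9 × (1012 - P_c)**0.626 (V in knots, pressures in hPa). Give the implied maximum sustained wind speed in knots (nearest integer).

80 kt

ΔP = 1012 − 962 = 50 hPa.
50^0.626 ≈ 11.576.
V ≈ 6.9 × 11.576 ≈ 79.9 kt.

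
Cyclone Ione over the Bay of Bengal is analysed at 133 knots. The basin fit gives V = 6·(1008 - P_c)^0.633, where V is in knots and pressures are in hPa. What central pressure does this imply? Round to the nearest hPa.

ΔP = (V / 6)^(1/0.633) = (133/6)^1.580.
133/6 = 22.167; 22.167^1.580 ≈ 133.63 hPa.
P_c = 1008 − 133.63 = 874.37 ≈ 874 hPa.

874 hPa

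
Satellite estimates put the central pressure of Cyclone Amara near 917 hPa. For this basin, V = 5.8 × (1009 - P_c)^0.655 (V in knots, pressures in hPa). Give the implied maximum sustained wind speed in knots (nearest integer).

ΔP = 1009 − 917 = 92 hPa.
92^0.655 ≈ 19.332.
V ≈ 5.8 × 19.332 ≈ 112.1 kt.

112 kt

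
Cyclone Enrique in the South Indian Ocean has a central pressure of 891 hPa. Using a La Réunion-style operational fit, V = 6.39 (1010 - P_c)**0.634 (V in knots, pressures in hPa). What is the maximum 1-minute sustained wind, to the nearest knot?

132 kt

ΔP = 1010 − 891 = 119 hPa.
119^0.634 ≈ 20.696.
V ≈ 6.39 × 20.696 ≈ 132.3 kt.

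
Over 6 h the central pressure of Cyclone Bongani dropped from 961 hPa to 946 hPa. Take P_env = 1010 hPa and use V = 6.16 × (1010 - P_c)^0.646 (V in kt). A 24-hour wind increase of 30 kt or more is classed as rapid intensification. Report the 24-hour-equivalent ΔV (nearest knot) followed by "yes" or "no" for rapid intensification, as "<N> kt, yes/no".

V₁: ΔP = 49, V ≈ 6.16 × 49^0.646 ≈ 76.11 kt.
V₂: ΔP = 64, V ≈ 6.16 × 64^0.646 ≈ 90.44 kt.
ΔV over 6 h = 14.33 kt → 24 h equivalent = 14.33 × 24/6 ≈ 57.32 kt.
57 kt ≥ 30 kt ⇒ rapid intensification.

57 kt, yes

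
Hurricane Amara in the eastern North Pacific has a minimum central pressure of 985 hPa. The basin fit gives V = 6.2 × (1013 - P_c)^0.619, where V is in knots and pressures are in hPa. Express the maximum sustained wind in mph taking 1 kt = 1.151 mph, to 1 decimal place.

ΔP = 1013 − 985 = 28 hPa.
V ≈ 6.2 × 28^0.619 = 6.2 × 7.867 ≈ 48.773 kt.
48.773 × 1.151 ≈ 56.14 mph → 56.1 mph.

56.1 mph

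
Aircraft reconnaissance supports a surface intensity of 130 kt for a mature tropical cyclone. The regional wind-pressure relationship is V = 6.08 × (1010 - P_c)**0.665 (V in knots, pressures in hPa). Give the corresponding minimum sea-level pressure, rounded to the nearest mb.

ΔP = (V / 6.08)^(1/0.665) = (130/6.08)^1.504.
130/6.08 = 21.382; 21.382^1.504 ≈ 100.01 mb.
P_c = 1010 − 100.01 = 909.99 ≈ 910 mb.

910 mb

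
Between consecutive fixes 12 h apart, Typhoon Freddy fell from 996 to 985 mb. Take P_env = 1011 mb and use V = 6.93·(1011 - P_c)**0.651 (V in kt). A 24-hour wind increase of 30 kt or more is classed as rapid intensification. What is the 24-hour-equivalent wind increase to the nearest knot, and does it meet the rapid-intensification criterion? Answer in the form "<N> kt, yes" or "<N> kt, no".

V₁: ΔP = 15, V ≈ 6.93 × 15^0.651 ≈ 40.40 kt.
V₂: ΔP = 26, V ≈ 6.93 × 26^0.651 ≈ 57.79 kt.
ΔV over 12 h = 17.39 kt → 24 h equivalent = 17.39 × 24/12 ≈ 34.78 kt.
35 kt ≥ 30 kt ⇒ rapid intensification.

35 kt, yes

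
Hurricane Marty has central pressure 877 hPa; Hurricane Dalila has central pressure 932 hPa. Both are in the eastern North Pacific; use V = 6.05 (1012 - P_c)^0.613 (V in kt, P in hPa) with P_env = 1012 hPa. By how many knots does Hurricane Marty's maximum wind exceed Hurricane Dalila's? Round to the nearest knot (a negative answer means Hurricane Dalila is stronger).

Hurricane Marty: ΔP = 135; V ≈ 6.05 × 135^0.613 ≈ 122.36 kt.
Hurricane Dalila: ΔP = 80; V ≈ 6.05 × 80^0.613 ≈ 88.79 kt.
Difference ≈ 122.36 − 88.79 = 33.57 → 34 kt.

34 kt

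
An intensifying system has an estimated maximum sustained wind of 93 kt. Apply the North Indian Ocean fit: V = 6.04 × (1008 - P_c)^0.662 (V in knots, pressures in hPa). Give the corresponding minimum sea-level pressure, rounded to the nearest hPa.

946 hPa

ΔP = (V / 6.04)^(1/0.662) = (93/6.04)^1.511.
93/6.04 = 15.397; 15.397^1.511 ≈ 62.19 hPa.
P_c = 1008 − 62.19 = 945.81 ≈ 946 hPa.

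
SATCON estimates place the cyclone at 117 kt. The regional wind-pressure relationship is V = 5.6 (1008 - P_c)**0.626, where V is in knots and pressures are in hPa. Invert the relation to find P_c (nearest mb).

880 mb

ΔP = (V / 5.6)^(1/0.626) = (117/5.6)^1.597.
117/5.6 = 20.893; 20.893^1.597 ≈ 128.42 mb.
P_c = 1008 − 128.42 = 879.58 ≈ 880 mb.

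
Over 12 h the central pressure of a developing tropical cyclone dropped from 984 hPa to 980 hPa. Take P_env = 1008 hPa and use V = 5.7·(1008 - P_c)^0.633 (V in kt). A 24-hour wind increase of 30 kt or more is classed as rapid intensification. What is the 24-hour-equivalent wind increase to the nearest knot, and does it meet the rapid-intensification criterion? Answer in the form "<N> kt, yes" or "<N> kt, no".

V₁: ΔP = 24, V ≈ 5.7 × 24^0.633 ≈ 42.61 kt.
V₂: ΔP = 28, V ≈ 5.7 × 28^0.633 ≈ 46.98 kt.
ΔV over 12 h = 4.37 kt → 24 h equivalent = 4.37 × 24/12 ≈ 8.74 kt.
9 kt < 30 kt ⇒ not rapid intensification.

9 kt, no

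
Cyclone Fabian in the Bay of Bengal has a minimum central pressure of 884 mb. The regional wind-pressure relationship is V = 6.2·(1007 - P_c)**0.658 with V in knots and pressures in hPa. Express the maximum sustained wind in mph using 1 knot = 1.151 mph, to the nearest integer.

ΔP = 1007 − 884 = 123 mb.
V ≈ 6.2 × 123^0.658 = 6.2 × 23.722 ≈ 147.079 kt.
147.079 × 1.151 ≈ 169.29 mph → 169 mph.

169 mph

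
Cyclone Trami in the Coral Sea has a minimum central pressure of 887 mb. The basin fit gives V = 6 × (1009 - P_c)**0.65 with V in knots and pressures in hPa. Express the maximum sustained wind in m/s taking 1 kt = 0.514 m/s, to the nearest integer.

70 m/s

ΔP = 1009 − 887 = 122 mb.
V ≈ 6 × 122^0.65 = 6 × 22.706 ≈ 136.234 kt.
136.234 × 0.514 ≈ 70.02 m/s → 70 m/s.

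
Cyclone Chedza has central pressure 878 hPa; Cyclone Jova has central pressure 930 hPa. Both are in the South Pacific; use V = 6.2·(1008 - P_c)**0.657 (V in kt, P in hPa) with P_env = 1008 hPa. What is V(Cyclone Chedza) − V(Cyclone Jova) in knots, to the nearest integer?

43 kt

Cyclone Chedza: ΔP = 130; V ≈ 6.2 × 130^0.657 ≈ 151.79 kt.
Cyclone Jova: ΔP = 78; V ≈ 6.2 × 78^0.657 ≈ 108.52 kt.
Difference ≈ 151.79 − 108.52 = 43.27 → 43 kt.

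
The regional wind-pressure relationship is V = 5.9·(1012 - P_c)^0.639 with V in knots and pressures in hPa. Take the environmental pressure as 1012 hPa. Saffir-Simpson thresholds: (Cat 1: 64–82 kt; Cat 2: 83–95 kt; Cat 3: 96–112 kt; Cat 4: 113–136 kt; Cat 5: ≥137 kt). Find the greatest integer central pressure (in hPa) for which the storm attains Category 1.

970 hPa

Category 1 begins at V = 64 kt.
Required ΔP = (64/5.9)^(1/0.639) = 10.847^1.565 ≈ 41.71 hPa.
P_c ≤ 1012 − 41.71 = 970.29, so the highest integer P_c is 970 hPa.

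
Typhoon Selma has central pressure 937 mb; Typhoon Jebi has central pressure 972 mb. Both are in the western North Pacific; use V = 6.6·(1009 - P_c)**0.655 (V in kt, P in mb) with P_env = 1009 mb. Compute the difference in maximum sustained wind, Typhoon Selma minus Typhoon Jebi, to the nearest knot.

38 kt

Typhoon Selma: ΔP = 72; V ≈ 6.6 × 72^0.655 ≈ 108.67 kt.
Typhoon Jebi: ΔP = 37; V ≈ 6.6 × 37^0.655 ≈ 70.26 kt.
Difference ≈ 108.67 − 70.26 = 38.41 → 38 kt.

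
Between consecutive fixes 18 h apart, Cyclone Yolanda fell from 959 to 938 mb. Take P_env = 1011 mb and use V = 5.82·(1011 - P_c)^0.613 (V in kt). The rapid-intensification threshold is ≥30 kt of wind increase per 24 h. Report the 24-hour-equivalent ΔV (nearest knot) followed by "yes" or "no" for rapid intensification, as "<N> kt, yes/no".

20 kt, no

V₁: ΔP = 52, V ≈ 5.82 × 52^0.613 ≈ 65.59 kt.
V₂: ΔP = 73, V ≈ 5.82 × 73^0.613 ≈ 80.75 kt.
ΔV over 18 h = 15.16 kt → 24 h equivalent = 15.16 × 24/18 ≈ 20.21 kt.
20 kt < 30 kt ⇒ not rapid intensification.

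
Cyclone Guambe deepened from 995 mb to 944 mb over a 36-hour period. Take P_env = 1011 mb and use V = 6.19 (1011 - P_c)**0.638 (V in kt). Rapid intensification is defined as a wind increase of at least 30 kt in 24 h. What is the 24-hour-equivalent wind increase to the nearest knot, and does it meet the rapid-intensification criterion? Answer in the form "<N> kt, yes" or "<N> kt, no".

V₁: ΔP = 16, V ≈ 6.19 × 16^0.638 ≈ 36.30 kt.
V₂: ΔP = 67, V ≈ 6.19 × 67^0.638 ≈ 90.52 kt.
ΔV over 36 h = 54.22 kt → 24 h equivalent = 54.22 × 24/36 ≈ 36.15 kt.
36 kt ≥ 30 kt ⇒ rapid intensification.

36 kt, yes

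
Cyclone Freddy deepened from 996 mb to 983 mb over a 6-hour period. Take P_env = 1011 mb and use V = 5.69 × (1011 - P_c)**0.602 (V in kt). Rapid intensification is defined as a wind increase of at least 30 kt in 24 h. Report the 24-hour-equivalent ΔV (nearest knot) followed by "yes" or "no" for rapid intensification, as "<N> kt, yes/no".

V₁: ΔP = 15, V ≈ 5.69 × 15^0.602 ≈ 29.05 kt.
V₂: ΔP = 28, V ≈ 5.69 × 28^0.602 ≈ 42.30 kt.
ΔV over 6 h = 13.25 kt → 24 h equivalent = 13.25 × 24/6 ≈ 53.00 kt.
53 kt ≥ 30 kt ⇒ rapid intensification.

53 kt, yes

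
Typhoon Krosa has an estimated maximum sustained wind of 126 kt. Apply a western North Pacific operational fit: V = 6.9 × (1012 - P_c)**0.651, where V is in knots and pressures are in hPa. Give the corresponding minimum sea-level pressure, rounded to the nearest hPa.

ΔP = (V / 6.9)^(1/0.651) = (126/6.9)^1.536.
126/6.9 = 18.261; 18.261^1.536 ≈ 86.66 hPa.
P_c = 1012 − 86.66 = 925.34 ≈ 925 hPa.

925 hPa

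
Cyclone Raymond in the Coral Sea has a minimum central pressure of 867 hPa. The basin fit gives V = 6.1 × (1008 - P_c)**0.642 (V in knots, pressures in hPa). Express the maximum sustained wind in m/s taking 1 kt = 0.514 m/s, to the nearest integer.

75 m/s

ΔP = 1008 − 867 = 141 hPa.
V ≈ 6.1 × 141^0.642 = 6.1 × 23.977 ≈ 146.261 kt.
146.261 × 0.514 ≈ 75.18 m/s → 75 m/s.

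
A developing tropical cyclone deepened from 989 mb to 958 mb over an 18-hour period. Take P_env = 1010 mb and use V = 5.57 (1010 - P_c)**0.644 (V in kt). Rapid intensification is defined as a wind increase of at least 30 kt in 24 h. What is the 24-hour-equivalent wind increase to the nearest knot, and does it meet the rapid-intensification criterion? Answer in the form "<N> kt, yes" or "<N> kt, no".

42 kt, yes

V₁: ΔP = 21, V ≈ 5.57 × 21^0.644 ≈ 39.57 kt.
V₂: ΔP = 52, V ≈ 5.57 × 52^0.644 ≈ 70.95 kt.
ΔV over 18 h = 31.38 kt → 24 h equivalent = 31.38 × 24/18 ≈ 41.84 kt.
42 kt ≥ 30 kt ⇒ rapid intensification.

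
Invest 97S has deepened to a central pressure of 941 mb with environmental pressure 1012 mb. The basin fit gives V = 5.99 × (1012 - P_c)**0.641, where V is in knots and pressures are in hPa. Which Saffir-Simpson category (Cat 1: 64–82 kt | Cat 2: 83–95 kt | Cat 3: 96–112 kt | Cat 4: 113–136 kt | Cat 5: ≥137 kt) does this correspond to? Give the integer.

ΔP = 1012 − 941 = 71 mb.
V ≈ 5.99 × 71^0.641 = 5.99 × 15.37 ≈ 92 kt.
92 kt falls in the Category 2 band.

2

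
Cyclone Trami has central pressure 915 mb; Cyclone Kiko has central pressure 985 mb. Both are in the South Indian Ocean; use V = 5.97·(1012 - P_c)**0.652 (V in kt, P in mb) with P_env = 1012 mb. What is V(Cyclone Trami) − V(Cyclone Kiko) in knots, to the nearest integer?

67 kt

Cyclone Trami: ΔP = 97; V ≈ 5.97 × 97^0.652 ≈ 117.86 kt.
Cyclone Kiko: ΔP = 27; V ≈ 5.97 × 27^0.652 ≈ 51.19 kt.
Difference ≈ 117.86 − 51.19 = 66.67 → 67 kt.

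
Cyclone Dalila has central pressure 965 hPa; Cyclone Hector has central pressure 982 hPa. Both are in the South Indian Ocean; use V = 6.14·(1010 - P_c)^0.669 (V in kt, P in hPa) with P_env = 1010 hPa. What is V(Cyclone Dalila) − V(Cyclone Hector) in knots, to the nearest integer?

Cyclone Dalila: ΔP = 45; V ≈ 6.14 × 45^0.669 ≈ 78.37 kt.
Cyclone Hector: ΔP = 28; V ≈ 6.14 × 28^0.669 ≈ 57.06 kt.
Difference ≈ 78.37 − 57.06 = 21.31 → 21 kt.

21 kt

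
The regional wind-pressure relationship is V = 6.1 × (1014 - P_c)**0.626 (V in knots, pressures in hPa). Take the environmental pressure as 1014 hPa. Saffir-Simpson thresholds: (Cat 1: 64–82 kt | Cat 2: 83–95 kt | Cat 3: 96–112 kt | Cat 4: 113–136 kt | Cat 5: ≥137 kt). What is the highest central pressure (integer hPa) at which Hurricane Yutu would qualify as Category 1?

Category 1 begins at V = 64 kt.
Required ΔP = (64/6.1)^(1/0.626) = 10.492^1.597 ≈ 42.73 hPa.
P_c ≤ 1014 − 42.73 = 971.27, so the highest integer P_c is 971 hPa.

971 hPa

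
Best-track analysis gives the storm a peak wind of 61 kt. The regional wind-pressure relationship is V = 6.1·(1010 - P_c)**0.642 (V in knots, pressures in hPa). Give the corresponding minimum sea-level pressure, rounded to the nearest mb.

974 mb

ΔP = (V / 6.1)^(1/0.642) = (61/6.1)^1.558.
61/6.1 = 10.000; 10.000^1.558 ≈ 36.11 mb.
P_c = 1010 − 36.11 = 973.89 ≈ 974 mb.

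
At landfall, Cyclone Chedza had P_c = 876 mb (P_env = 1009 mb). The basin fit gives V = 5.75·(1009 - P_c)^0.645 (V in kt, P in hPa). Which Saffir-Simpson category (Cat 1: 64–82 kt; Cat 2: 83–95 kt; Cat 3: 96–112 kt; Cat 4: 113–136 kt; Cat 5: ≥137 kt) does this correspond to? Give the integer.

4

ΔP = 1009 − 876 = 133 mb.
V ≈ 5.75 × 133^0.645 = 5.75 × 23.44 ≈ 135 kt.
135 kt falls in the Category 4 band.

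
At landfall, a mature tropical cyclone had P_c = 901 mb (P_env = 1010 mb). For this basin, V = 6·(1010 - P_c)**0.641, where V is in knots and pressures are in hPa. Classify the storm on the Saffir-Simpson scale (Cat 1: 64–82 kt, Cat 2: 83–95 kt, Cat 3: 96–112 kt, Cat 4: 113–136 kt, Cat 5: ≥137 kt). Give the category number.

ΔP = 1010 − 901 = 109 mb.
V ≈ 6 × 109^0.641 = 6 × 20.23 ≈ 121 kt.
121 kt falls in the Category 4 band.

4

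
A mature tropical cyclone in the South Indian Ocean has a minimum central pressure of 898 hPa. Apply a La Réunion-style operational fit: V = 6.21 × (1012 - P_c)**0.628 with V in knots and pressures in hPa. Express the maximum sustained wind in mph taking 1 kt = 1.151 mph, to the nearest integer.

ΔP = 1012 − 898 = 114 hPa.
V ≈ 6.21 × 114^0.628 = 6.21 × 19.577 ≈ 121.570 kt.
121.570 × 1.151 ≈ 139.93 mph → 140 mph.

140 mph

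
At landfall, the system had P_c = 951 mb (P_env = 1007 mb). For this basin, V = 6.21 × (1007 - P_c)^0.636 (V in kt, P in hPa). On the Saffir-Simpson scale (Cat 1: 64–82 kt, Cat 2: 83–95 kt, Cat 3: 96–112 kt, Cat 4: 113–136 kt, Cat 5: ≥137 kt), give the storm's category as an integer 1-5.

1

ΔP = 1007 − 951 = 56 mb.
V ≈ 6.21 × 56^0.636 = 6.21 × 12.94 ≈ 80 kt.
80 kt falls in the Category 1 band.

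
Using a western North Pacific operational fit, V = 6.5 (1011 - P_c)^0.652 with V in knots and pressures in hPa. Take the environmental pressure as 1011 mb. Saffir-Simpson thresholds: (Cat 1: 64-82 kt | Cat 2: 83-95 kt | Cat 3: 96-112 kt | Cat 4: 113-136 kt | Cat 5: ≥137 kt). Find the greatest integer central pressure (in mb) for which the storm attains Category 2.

961 mb

Category 2 begins at V = 83 kt.
Required ΔP = (83/6.5)^(1/0.652) = 12.769^1.534 ≈ 49.72 mb.
P_c ≤ 1011 − 49.72 = 961.28, so the highest integer P_c is 961 mb.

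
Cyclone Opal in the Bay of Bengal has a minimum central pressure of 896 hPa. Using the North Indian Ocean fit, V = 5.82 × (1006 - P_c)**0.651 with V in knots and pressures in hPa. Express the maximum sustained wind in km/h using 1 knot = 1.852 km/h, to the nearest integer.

ΔP = 1006 − 896 = 110 hPa.
V ≈ 5.82 × 110^0.651 = 5.82 × 21.328 ≈ 124.128 kt.
124.128 × 1.852 ≈ 229.88 km/h → 230 km/h.

230 km/h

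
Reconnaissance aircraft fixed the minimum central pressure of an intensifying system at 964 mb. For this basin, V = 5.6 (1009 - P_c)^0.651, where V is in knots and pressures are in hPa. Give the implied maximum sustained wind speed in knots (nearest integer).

ΔP = 1009 − 964 = 45 mb.
45^0.651 ≈ 11.919.
V ≈ 5.6 × 11.919 ≈ 66.7 kt.

67 kt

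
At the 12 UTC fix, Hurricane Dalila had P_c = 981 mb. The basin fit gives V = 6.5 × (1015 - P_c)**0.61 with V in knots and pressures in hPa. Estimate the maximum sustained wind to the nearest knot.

56 kt

ΔP = 1015 − 981 = 34 mb.
34^0.61 ≈ 8.594.
V ≈ 6.5 × 8.594 ≈ 55.9 kt.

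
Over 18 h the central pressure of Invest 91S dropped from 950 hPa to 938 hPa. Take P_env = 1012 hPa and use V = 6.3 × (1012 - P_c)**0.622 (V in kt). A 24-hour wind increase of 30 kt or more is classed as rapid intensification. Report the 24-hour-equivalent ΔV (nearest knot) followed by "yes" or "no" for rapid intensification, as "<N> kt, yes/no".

V₁: ΔP = 62, V ≈ 6.3 × 62^0.622 ≈ 82.07 kt.
V₂: ΔP = 74, V ≈ 6.3 × 74^0.622 ≈ 91.62 kt.
ΔV over 18 h = 9.55 kt → 24 h equivalent = 9.55 × 24/18 ≈ 12.73 kt.
13 kt < 30 kt ⇒ not rapid intensification.

13 kt, no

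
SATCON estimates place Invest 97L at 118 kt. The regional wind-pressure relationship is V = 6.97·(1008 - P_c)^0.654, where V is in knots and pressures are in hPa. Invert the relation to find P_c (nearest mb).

ΔP = (V / 6.97)^(1/0.654) = (118/6.97)^1.529.
118/6.97 = 16.930; 16.930^1.529 ≈ 75.63 mb.
P_c = 1008 − 75.63 = 932.37 ≈ 932 mb.

932 mb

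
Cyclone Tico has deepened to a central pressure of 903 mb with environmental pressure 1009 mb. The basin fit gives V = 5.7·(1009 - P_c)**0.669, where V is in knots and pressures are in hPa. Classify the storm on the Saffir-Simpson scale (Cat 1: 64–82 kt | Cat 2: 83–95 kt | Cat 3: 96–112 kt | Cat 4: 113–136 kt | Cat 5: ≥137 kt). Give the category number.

4

ΔP = 1009 − 903 = 106 mb.
V ≈ 5.7 × 106^0.669 = 5.7 × 22.64 ≈ 129 kt.
129 kt falls in the Category 4 band.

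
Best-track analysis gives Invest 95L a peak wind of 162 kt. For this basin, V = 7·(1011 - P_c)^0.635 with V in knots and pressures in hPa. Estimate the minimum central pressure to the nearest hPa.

ΔP = (V / 7)^(1/0.635) = (162/7)^1.575.
162/7 = 23.143; 23.143^1.575 ≈ 140.83 hPa.
P_c = 1011 − 140.83 = 870.17 ≈ 870 hPa.

870 hPa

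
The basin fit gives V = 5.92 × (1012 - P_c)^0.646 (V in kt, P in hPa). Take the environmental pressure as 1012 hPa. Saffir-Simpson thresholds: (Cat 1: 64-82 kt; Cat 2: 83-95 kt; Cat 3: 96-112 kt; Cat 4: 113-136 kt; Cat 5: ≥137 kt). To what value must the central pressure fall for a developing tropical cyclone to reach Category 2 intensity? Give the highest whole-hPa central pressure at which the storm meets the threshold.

952 hPa

Category 2 begins at V = 83 kt.
Required ΔP = (83/5.92)^(1/0.646) = 14.020^1.548 ≈ 59.59 hPa.
P_c ≤ 1012 − 59.59 = 952.41, so the highest integer P_c is 952 hPa.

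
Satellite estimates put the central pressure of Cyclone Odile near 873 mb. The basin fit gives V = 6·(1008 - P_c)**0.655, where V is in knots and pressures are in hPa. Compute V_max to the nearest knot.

149 kt

ΔP = 1008 − 873 = 135 mb.
135^0.655 ≈ 24.852.
V ≈ 6 × 24.852 ≈ 149.1 kt.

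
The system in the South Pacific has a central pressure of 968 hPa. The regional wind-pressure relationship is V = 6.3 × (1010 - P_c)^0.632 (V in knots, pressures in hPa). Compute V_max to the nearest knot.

67 kt

ΔP = 1010 − 968 = 42 hPa.
42^0.632 ≈ 10.614.
V ≈ 6.3 × 10.614 ≈ 66.9 kt.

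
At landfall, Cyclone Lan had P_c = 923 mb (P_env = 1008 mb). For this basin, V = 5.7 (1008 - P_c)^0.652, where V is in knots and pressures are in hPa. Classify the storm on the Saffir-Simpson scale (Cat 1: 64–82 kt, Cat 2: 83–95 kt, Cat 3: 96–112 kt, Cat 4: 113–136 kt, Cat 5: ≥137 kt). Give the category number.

ΔP = 1008 − 923 = 85 mb.
V ≈ 5.7 × 85^0.652 = 5.7 × 18.11 ≈ 103 kt.
103 kt falls in the Category 3 band.

3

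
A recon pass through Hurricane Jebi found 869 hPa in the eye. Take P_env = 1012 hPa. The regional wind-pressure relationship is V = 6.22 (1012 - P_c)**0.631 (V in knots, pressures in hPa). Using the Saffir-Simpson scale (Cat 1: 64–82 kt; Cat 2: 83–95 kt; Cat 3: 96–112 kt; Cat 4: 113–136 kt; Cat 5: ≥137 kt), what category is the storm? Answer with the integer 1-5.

ΔP = 1012 − 869 = 143 hPa.
V ≈ 6.22 × 143^0.631 = 6.22 × 22.91 ≈ 142 kt.
142 kt falls in the Category 5 band.

5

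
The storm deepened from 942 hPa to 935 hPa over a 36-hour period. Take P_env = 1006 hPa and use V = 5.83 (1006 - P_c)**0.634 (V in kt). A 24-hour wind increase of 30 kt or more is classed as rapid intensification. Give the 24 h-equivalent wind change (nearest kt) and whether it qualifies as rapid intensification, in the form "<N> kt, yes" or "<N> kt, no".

4 kt, no

V₁: ΔP = 64, V ≈ 5.83 × 64^0.634 ≈ 81.43 kt.
V₂: ΔP = 71, V ≈ 5.83 × 71^0.634 ≈ 86.97 kt.
ΔV over 36 h = 5.54 kt → 24 h equivalent = 5.54 × 24/36 ≈ 3.69 kt.
4 kt < 30 kt ⇒ not rapid intensification.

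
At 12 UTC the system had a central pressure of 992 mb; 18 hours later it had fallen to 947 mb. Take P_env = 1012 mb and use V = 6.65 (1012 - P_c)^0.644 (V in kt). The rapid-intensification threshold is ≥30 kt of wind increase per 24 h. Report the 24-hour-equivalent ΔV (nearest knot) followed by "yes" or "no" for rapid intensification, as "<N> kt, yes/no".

69 kt, yes

V₁: ΔP = 20, V ≈ 6.65 × 20^0.644 ≈ 45.78 kt.
V₂: ΔP = 65, V ≈ 6.65 × 65^0.644 ≈ 97.80 kt.
ΔV over 18 h = 52.02 kt → 24 h equivalent = 52.02 × 24/18 ≈ 69.36 kt.
69 kt ≥ 30 kt ⇒ rapid intensification.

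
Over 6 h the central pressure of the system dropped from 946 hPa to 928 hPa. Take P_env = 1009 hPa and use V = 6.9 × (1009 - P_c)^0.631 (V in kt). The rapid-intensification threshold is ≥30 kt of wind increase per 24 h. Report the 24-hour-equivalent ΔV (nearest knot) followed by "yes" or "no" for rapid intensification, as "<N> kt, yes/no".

65 kt, yes

V₁: ΔP = 63, V ≈ 6.9 × 63^0.631 ≈ 94.24 kt.
V₂: ΔP = 81, V ≈ 6.9 × 81^0.631 ≈ 110.43 kt.
ΔV over 6 h = 16.19 kt → 24 h equivalent = 16.19 × 24/6 ≈ 64.76 kt.
65 kt ≥ 30 kt ⇒ rapid intensification.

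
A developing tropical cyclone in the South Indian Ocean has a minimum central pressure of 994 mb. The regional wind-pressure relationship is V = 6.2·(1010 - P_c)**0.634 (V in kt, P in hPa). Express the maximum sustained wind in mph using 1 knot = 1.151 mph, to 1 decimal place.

ΔP = 1010 − 994 = 16 mb.
V ≈ 6.2 × 16^0.634 = 6.2 × 5.800 ≈ 35.959 kt.
35.959 × 1.151 ≈ 41.39 mph → 41.4 mph.

41.4 mph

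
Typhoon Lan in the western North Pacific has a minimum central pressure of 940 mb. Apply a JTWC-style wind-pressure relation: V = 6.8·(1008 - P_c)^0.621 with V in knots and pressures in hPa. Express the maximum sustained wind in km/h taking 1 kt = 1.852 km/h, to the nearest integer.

173 km/h

ΔP = 1008 − 940 = 68 mb.
V ≈ 6.8 × 68^0.621 = 6.8 × 13.740 ≈ 93.432 kt.
93.432 × 1.852 ≈ 173.04 km/h → 173 km/h.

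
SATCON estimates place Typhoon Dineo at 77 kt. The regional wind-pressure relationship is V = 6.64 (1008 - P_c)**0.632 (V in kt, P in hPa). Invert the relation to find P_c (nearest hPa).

ΔP = (V / 6.64)^(1/0.632) = (77/6.64)^1.582.
77/6.64 = 11.596; 11.596^1.582 ≈ 48.31 hPa.
P_c = 1008 − 48.31 = 959.69 ≈ 960 hPa.

960 hPa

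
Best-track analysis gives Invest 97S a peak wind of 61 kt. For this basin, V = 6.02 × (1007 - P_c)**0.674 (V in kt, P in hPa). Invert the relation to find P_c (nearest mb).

ΔP = (V / 6.02)^(1/0.674) = (61/6.02)^1.484.
61/6.02 = 10.133; 10.133^1.484 ≈ 31.06 mb.
P_c = 1007 − 31.06 = 975.94 ≈ 976 mb.

976 mb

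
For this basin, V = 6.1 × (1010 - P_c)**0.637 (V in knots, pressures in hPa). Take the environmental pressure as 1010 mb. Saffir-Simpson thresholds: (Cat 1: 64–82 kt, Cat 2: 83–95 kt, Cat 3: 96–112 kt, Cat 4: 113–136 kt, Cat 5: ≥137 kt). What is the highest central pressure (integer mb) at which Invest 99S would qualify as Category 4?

Category 4 begins at V = 113 kt.
Required ΔP = (113/6.1)^(1/0.637) = 18.525^1.570 ≈ 97.77 mb.
P_c ≤ 1010 − 97.77 = 912.23, so the highest integer P_c is 912 mb.

912 mb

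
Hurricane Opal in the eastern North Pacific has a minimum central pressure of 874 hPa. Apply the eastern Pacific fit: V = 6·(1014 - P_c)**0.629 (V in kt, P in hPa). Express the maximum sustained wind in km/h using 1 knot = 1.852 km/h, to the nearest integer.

249 km/h

ΔP = 1014 − 874 = 140 hPa.
V ≈ 6 × 140^0.629 = 6 × 22.383 ≈ 134.297 kt.
134.297 × 1.852 ≈ 248.72 km/h → 249 km/h.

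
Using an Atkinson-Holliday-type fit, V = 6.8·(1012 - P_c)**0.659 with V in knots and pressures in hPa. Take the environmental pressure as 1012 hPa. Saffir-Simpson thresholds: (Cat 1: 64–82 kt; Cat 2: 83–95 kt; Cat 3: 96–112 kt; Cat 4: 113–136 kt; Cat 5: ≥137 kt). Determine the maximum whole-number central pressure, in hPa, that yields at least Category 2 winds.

Category 2 begins at V = 83 kt.
Required ΔP = (83/6.8)^(1/0.659) = 12.206^1.517 ≈ 44.55 hPa.
P_c ≤ 1012 − 44.55 = 967.45, so the highest integer P_c is 967 hPa.

967 hPa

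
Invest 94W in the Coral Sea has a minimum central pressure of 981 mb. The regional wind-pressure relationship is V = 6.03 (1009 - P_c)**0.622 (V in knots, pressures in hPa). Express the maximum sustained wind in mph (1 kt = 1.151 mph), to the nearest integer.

ΔP = 1009 − 981 = 28 mb.
V ≈ 6.03 × 28^0.622 = 6.03 × 7.946 ≈ 47.913 kt.
47.913 × 1.151 ≈ 55.15 mph → 55 mph.

55 mph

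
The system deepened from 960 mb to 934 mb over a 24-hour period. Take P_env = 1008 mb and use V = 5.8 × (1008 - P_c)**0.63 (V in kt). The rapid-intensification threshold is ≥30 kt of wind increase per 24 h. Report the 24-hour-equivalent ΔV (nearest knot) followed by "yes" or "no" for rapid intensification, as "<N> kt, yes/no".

21 kt, no

V₁: ΔP = 48, V ≈ 5.8 × 48^0.63 ≈ 66.47 kt.
V₂: ΔP = 74, V ≈ 5.8 × 74^0.63 ≈ 87.31 kt.
ΔV over 24 h = 20.84 kt → 24 h equivalent = 20.84 × 24/24 ≈ 20.84 kt.
21 kt < 30 kt ⇒ not rapid intensification.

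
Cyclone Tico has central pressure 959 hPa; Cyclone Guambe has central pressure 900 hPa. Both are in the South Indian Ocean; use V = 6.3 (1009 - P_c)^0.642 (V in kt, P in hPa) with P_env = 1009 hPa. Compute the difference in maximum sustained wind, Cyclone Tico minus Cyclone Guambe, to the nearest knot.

Cyclone Tico: ΔP = 50; V ≈ 6.3 × 50^0.642 ≈ 77.64 kt.
Cyclone Guambe: ΔP = 109; V ≈ 6.3 × 109^0.642 ≈ 128.05 kt.
Difference ≈ 77.64 − 128.05 = -50.41 → -50 kt.

-50 kt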